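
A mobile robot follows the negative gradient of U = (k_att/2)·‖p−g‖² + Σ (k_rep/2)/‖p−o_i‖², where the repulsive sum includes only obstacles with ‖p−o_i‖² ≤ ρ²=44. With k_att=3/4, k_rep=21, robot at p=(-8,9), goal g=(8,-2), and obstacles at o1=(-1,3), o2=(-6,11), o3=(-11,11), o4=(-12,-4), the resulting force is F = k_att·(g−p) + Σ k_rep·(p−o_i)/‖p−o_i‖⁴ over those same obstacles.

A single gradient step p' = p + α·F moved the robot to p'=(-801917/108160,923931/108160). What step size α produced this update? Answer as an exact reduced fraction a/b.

F_att = 3/4·(g−p) = 3/4·(16,-11) = (12.0000,-8.2500)
o1: d²=85 > ρ²=44 → inactive
o2: d²=8 ≤ ρ²=44; F_rep = 21·(-2,-2)/8² = (-0.6562,-0.6562)
o3: d²=13 ≤ ρ²=44; F_rep = 21·(3,-2)/13² = (0.3728,-0.2485)
o4: d²=185 > ρ²=44 → inactive
F = F_att + ΣF_rep = (11.7165,-9.1548)
Δp = p'−p = (0.5858,-0.4577); α = Δx/Fx = (63363/108160) / (63363/5408) = 1/20
check: Δy/Fy = (-49509/108160) / (-49509/5408) = 1/20 ✓

α = 1/20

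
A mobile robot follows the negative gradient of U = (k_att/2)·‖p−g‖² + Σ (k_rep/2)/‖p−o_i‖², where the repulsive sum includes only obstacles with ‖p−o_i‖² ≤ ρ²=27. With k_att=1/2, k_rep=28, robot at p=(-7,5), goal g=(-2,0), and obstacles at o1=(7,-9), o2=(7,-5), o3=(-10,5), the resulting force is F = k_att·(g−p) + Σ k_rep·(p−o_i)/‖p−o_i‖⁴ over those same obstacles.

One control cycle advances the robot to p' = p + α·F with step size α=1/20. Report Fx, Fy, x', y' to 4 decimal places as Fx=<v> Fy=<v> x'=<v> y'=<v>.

F_att = 1/2·(g−p) = 1/2·(5,-5) = (2.5000,-2.5000)
o1: d²=392 > ρ²=27 → inactive
o2: d²=296 > ρ²=27 → inactive
o3: d²=9 ≤ ρ²=27; F_rep = 28·(3,0)/9² = (1.0370,0.0000)
F = F_att + ΣF_rep = (3.5370,-2.5000)
p' = p + 1/20·F = (-6.8231,4.8750)

Fx=3.5370 Fy=-2.5000 x'=-6.8231 y'=4.8750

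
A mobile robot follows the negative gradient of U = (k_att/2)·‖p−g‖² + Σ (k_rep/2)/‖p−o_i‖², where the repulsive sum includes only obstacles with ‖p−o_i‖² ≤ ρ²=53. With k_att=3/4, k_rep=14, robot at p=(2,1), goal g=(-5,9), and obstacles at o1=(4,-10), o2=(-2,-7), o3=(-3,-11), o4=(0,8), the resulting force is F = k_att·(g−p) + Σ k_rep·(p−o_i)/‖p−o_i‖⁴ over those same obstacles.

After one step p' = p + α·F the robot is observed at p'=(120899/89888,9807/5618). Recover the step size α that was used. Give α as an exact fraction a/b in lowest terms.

α = 1/8

F_att = 3/4·(g−p) = 3/4·(-7,8) = (-5.2500,6.0000)
o1: d²=125 > ρ²=53 → inactive
o2: d²=80 > ρ²=53 → inactive
o3: d²=169 > ρ²=53 → inactive
o4: d²=53 ≤ ρ²=53; F_rep = 14·(2,-7)/53² = (0.0100,-0.0349)
F = F_att + ΣF_rep = (-5.2400,5.9651)
Δp = p'−p = (-0.6550,0.7456); α = Δx/Fx = (-58877/89888) / (-58877/11236) = 1/8
check: Δy/Fy = (4189/5618) / (16756/2809) = 1/8 ✓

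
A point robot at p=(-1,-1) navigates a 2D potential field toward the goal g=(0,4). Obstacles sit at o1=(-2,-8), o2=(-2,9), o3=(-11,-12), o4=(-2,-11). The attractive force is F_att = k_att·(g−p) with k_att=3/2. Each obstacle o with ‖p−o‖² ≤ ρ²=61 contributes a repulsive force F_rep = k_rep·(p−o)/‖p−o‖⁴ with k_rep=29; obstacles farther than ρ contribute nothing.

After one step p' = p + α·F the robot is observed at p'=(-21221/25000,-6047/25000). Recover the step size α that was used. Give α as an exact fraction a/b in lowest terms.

α = 1/10

F_att = 3/2·(g−p) = 3/2·(1,5) = (1.5000,7.5000)
o1: d²=50 ≤ ρ²=61; F_rep = 29·(1,7)/50² = (0.0116,0.0812)
o2: d²=101 > ρ²=61 → inactive
o3: d²=221 > ρ²=61 → inactive
o4: d²=101 > ρ²=61 → inactive
F = F_att + ΣF_rep = (1.5116,7.5812)
Δp = p'−p = (0.1512,0.7581); α = Δx/Fx = (3779/25000) / (3779/2500) = 1/10
check: Δy/Fy = (18953/25000) / (18953/2500) = 1/10 ✓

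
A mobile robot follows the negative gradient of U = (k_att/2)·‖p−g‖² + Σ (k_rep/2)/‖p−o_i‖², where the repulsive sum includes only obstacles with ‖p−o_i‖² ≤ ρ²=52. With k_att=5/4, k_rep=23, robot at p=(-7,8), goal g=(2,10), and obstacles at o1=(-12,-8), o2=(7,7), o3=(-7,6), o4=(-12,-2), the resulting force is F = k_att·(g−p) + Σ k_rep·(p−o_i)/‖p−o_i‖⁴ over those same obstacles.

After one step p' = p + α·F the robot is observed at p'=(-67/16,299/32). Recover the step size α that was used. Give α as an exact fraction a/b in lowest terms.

α = 1/4

F_att = 5/4·(g−p) = 5/4·(9,2) = (11.2500,2.5000)
o1: d²=281 > ρ²=52 → inactive
o2: d²=197 > ρ²=52 → inactive
o3: d²=4 ≤ ρ²=52; F_rep = 23·(0,2)/4² = (0.0000,2.8750)
o4: d²=125 > ρ²=52 → inactive
F = F_att + ΣF_rep = (11.2500,5.3750)
Δp = p'−p = (2.8125,1.3438); α = Δx/Fx = (45/16) / (45/4) = 1/4
check: Δy/Fy = (43/32) / (43/8) = 1/4 ✓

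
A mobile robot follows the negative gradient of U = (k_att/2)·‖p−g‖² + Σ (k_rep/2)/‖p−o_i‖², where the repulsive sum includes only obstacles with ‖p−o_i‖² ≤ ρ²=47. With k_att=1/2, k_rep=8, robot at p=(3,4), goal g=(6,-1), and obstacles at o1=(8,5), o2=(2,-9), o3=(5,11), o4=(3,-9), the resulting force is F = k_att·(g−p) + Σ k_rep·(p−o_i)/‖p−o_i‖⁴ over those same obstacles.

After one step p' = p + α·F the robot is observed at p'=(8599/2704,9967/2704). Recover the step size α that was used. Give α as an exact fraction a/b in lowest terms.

F_att = 1/2·(g−p) = 1/2·(3,-5) = (1.5000,-2.5000)
o1: d²=26 ≤ ρ²=47; F_rep = 8·(-5,-1)/26² = (-0.0592,-0.0118)
o2: d²=170 > ρ²=47 → inactive
o3: d²=53 > ρ²=47 → inactive
o4: d²=169 > ρ²=47 → inactive
F = F_att + ΣF_rep = (1.4408,-2.5118)
Δp = p'−p = (0.1801,-0.3140); α = Δx/Fx = (487/2704) / (487/338) = 1/8
check: Δy/Fy = (-849/2704) / (-849/338) = 1/8 ✓

α = 1/8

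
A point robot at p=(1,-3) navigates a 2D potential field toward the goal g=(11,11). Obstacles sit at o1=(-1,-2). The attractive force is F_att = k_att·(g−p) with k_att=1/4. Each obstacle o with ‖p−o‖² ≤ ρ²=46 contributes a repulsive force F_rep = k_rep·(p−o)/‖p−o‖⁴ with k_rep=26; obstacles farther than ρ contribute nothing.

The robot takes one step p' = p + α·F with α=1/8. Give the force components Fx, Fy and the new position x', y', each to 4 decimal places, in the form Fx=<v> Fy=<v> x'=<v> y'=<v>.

Fx=4.5800 Fy=2.4600 x'=1.5725 y'=-2.6925

F_att = 1/4·(g−p) = 1/4·(10,14) = (2.5000,3.5000)
o1: d²=5 ≤ ρ²=46; F_rep = 26·(2,-1)/5² = (2.0800,-1.0400)
F = F_att + ΣF_rep = (4.5800,2.4600)
p' = p + 1/8·F = (1.5725,-2.6925)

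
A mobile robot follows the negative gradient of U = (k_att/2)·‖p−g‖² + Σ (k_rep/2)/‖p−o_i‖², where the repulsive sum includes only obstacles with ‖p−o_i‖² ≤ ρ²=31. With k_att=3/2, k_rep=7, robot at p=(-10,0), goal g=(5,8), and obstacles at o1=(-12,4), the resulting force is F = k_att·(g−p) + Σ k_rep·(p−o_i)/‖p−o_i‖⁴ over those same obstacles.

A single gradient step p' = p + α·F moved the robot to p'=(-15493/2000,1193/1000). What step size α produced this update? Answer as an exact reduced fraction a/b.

α = 1/10

F_att = 3/2·(g−p) = 3/2·(15,8) = (22.5000,12.0000)
o1: d²=20 ≤ ρ²=31; F_rep = 7·(2,-4)/20² = (0.0350,-0.0700)
F = F_att + ΣF_rep = (22.5350,11.9300)
Δp = p'−p = (2.2535,1.1930); α = Δx/Fx = (4507/2000) / (4507/200) = 1/10
check: Δy/Fy = (1193/1000) / (1193/100) = 1/10 ✓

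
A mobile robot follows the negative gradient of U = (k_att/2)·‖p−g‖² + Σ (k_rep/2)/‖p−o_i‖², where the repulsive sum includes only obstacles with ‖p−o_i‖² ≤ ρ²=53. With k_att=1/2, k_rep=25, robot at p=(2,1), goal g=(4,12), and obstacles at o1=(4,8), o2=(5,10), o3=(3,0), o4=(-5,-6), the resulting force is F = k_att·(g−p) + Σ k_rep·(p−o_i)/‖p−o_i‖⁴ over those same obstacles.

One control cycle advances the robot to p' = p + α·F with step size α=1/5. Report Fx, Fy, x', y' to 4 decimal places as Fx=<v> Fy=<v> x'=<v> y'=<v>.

F_att = 1/2·(g−p) = 1/2·(2,11) = (1.0000,5.5000)
o1: d²=53 ≤ ρ²=53; F_rep = 25·(-2,-7)/53² = (-0.0178,-0.0623)
o2: d²=90 > ρ²=53 → inactive
o3: d²=2 ≤ ρ²=53; F_rep = 25·(-1,1)/2² = (-6.2500,6.2500)
o4: d²=98 > ρ²=53 → inactive
F = F_att + ΣF_rep = (-5.2678,11.6877)
p' = p + 1/5·F = (0.9464,3.3375)

Fx=-5.2678 Fy=11.6877 x'=0.9464 y'=3.3375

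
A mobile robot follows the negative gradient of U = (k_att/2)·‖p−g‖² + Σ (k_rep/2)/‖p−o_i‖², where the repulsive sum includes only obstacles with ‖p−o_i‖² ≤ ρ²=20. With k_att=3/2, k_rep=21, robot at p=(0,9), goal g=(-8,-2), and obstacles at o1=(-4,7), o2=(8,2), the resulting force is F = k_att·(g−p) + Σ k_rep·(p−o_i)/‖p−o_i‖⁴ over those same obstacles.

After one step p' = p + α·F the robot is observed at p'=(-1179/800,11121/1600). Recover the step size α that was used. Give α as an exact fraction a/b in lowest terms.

F_att = 3/2·(g−p) = 3/2·(-8,-11) = (-12.0000,-16.5000)
o1: d²=20 ≤ ρ²=20; F_rep = 21·(4,2)/20² = (0.2100,0.1050)
o2: d²=113 > ρ²=20 → inactive
F = F_att + ΣF_rep = (-11.7900,-16.3950)
Δp = p'−p = (-1.4737,-2.0494); α = Δx/Fx = (-1179/800) / (-1179/100) = 1/8
check: Δy/Fy = (-3279/1600) / (-3279/200) = 1/8 ✓

α = 1/8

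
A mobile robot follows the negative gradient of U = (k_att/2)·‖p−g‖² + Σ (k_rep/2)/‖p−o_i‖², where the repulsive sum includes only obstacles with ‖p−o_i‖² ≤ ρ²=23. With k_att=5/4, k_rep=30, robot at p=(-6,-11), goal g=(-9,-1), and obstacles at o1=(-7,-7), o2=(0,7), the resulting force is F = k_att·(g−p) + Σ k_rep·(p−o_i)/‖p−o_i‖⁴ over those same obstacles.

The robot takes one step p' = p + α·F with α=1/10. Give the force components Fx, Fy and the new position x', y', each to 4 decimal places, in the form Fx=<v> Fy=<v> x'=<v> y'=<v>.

F_att = 5/4·(g−p) = 5/4·(-3,10) = (-3.7500,12.5000)
o1: d²=17 ≤ ρ²=23; F_rep = 30·(1,-4)/17² = (0.1038,-0.4152)
o2: d²=360 > ρ²=23 → inactive
F = F_att + ΣF_rep = (-3.6462,12.0848)
p' = p + 1/10·F = (-6.3646,-9.7915)

Fx=-3.6462 Fy=12.0848 x'=-6.3646 y'=-9.7915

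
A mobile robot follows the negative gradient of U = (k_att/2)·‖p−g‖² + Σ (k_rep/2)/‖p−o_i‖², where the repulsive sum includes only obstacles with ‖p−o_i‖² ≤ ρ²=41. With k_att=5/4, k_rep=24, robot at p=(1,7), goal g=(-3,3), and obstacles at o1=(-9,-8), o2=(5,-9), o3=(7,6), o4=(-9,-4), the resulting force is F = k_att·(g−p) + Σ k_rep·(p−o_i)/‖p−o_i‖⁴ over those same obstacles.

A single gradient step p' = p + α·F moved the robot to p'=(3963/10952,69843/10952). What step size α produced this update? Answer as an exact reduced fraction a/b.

F_att = 5/4·(g−p) = 5/4·(-4,-4) = (-5.0000,-5.0000)
o1: d²=325 > ρ²=41 → inactive
o2: d²=272 > ρ²=41 → inactive
o3: d²=37 ≤ ρ²=41; F_rep = 24·(-6,1)/37² = (-0.1052,0.0175)
o4: d²=221 > ρ²=41 → inactive
F = F_att + ΣF_rep = (-5.1052,-4.9825)
Δp = p'−p = (-0.6381,-0.6228); α = Δx/Fx = (-6989/10952) / (-6989/1369) = 1/8
check: Δy/Fy = (-6821/10952) / (-6821/1369) = 1/8 ✓

α = 1/8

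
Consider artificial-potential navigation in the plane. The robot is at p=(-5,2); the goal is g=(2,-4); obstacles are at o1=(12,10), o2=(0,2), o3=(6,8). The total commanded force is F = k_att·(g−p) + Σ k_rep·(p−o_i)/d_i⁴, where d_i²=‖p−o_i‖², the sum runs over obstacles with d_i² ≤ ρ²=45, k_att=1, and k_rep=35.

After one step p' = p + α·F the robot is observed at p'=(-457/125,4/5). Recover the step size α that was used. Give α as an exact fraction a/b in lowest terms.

α = 1/5

F_att = 1·(g−p) = 1·(7,-6) = (7.0000,-6.0000)
o1: d²=353 > ρ²=45 → inactive
o2: d²=25 ≤ ρ²=45; F_rep = 35·(-5,0)/25² = (-0.2800,0.0000)
o3: d²=157 > ρ²=45 → inactive
F = F_att + ΣF_rep = (6.7200,-6.0000)
Δp = p'−p = (1.3440,-1.2000); α = Δx/Fx = (168/125) / (168/25) = 1/5
check: Δy/Fy = (-6/5) / (-6) = 1/5 ✓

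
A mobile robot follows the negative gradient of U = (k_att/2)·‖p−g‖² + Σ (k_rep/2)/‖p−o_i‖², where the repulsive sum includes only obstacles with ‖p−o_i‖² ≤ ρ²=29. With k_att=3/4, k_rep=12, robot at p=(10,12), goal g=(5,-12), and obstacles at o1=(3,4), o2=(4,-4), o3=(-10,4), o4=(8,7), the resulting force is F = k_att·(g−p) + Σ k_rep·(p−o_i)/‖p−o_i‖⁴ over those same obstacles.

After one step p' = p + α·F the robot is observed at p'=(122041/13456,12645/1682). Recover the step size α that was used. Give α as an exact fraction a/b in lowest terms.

α = 1/4

F_att = 3/4·(g−p) = 3/4·(-5,-24) = (-3.7500,-18.0000)
o1: d²=113 > ρ²=29 → inactive
o2: d²=292 > ρ²=29 → inactive
o3: d²=464 > ρ²=29 → inactive
o4: d²=29 ≤ ρ²=29; F_rep = 12·(2,5)/29² = (0.0285,0.0713)
F = F_att + ΣF_rep = (-3.7215,-17.9287)
Δp = p'−p = (-0.9304,-4.4822); α = Δx/Fx = (-12519/13456) / (-12519/3364) = 1/4
check: Δy/Fy = (-7539/1682) / (-15078/841) = 1/4 ✓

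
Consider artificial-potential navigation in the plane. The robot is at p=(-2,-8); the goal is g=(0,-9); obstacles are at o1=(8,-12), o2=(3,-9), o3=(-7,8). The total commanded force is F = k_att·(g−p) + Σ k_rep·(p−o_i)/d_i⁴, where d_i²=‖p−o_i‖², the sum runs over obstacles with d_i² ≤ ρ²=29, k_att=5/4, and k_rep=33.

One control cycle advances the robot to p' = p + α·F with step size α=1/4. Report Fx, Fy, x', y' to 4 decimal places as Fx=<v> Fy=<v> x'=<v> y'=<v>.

F_att = 5/4·(g−p) = 5/4·(2,-1) = (2.5000,-1.2500)
o1: d²=116 > ρ²=29 → inactive
o2: d²=26 ≤ ρ²=29; F_rep = 33·(-5,1)/26² = (-0.2441,0.0488)
o3: d²=281 > ρ²=29 → inactive
F = F_att + ΣF_rep = (2.2559,-1.2012)
p' = p + 1/4·F = (-1.4360,-8.3003)

Fx=2.2559 Fy=-1.2012 x'=-1.4360 y'=-8.3003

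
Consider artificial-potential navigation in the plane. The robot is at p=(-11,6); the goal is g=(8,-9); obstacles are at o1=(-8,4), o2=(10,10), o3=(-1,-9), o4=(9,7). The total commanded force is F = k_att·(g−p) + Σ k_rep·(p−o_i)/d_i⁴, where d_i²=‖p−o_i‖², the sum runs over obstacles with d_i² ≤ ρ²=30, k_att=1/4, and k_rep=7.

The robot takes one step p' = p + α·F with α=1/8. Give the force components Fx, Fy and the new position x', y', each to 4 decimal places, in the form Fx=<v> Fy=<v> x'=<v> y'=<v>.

Fx=4.6257 Fy=-3.6672 x'=-10.4218 y'=5.5416

F_att = 1/4·(g−p) = 1/4·(19,-15) = (4.7500,-3.7500)
o1: d²=13 ≤ ρ²=30; F_rep = 7·(-3,2)/13² = (-0.1243,0.0828)
o2: d²=457 > ρ²=30 → inactive
o3: d²=325 > ρ²=30 → inactive
o4: d²=401 > ρ²=30 → inactive
F = F_att + ΣF_rep = (4.6257,-3.6672)
p' = p + 1/8·F = (-10.4218,5.5416)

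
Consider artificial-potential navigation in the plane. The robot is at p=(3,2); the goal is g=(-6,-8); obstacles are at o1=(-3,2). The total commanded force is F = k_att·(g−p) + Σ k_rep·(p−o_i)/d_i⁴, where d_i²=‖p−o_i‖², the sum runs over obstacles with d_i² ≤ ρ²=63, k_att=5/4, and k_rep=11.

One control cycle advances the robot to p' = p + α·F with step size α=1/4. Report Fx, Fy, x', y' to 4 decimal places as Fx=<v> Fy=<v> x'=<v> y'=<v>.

Fx=-11.1991 Fy=-12.5000 x'=0.2002 y'=-1.1250

F_att = 5/4·(g−p) = 5/4·(-9,-10) = (-11.2500,-12.5000)
o1: d²=36 ≤ ρ²=63; F_rep = 11·(6,0)/36² = (0.0509,0.0000)
F = F_att + ΣF_rep = (-11.1991,-12.5000)
p' = p + 1/4·F = (0.2002,-1.1250)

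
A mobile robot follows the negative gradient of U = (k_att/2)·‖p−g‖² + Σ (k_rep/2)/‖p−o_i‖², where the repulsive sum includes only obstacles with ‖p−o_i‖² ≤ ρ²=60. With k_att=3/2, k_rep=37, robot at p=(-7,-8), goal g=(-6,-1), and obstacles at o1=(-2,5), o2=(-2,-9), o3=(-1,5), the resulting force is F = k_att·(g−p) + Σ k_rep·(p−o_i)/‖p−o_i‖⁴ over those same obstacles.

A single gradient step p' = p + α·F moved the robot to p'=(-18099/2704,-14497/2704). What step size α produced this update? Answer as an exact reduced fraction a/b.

F_att = 3/2·(g−p) = 3/2·(1,7) = (1.5000,10.5000)
o1: d²=194 > ρ²=60 → inactive
o2: d²=26 ≤ ρ²=60; F_rep = 37·(-5,1)/26² = (-0.2737,0.0547)
o3: d²=205 > ρ²=60 → inactive
F = F_att + ΣF_rep = (1.2263,10.5547)
Δp = p'−p = (0.3066,2.6387); α = Δx/Fx = (829/2704) / (829/676) = 1/4
check: Δy/Fy = (7135/2704) / (7135/676) = 1/4 ✓

α = 1/4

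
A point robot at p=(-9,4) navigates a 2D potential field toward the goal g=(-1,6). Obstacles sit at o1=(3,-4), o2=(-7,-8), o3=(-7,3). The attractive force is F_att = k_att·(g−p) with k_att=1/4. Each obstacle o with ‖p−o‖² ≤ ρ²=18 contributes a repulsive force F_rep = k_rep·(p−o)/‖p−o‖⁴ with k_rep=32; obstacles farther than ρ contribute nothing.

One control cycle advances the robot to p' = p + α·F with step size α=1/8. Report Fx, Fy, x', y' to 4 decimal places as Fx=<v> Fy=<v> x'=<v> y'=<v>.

Fx=-0.5600 Fy=1.7800 x'=-9.0700 y'=4.2225

F_att = 1/4·(g−p) = 1/4·(8,2) = (2.0000,0.5000)
o1: d²=208 > ρ²=18 → inactive
o2: d²=148 > ρ²=18 → inactive
o3: d²=5 ≤ ρ²=18; F_rep = 32·(-2,1)/5² = (-2.5600,1.2800)
F = F_att + ΣF_rep = (-0.5600,1.7800)
p' = p + 1/8·F = (-9.0700,4.2225)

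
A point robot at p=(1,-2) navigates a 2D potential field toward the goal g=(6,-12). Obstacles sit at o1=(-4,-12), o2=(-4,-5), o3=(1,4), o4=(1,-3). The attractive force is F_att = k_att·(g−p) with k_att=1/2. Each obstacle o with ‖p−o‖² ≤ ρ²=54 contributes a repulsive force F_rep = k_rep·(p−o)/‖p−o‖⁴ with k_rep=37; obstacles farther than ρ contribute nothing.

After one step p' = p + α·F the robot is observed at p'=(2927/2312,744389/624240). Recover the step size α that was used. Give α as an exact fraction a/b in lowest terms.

F_att = 1/2·(g−p) = 1/2·(5,-10) = (2.5000,-5.0000)
o1: d²=125 > ρ²=54 → inactive
o2: d²=34 ≤ ρ²=54; F_rep = 37·(5,3)/34² = (0.1600,0.0960)
o3: d²=36 ≤ ρ²=54; F_rep = 37·(0,-6)/36² = (0.0000,-0.1713)
o4: d²=1 ≤ ρ²=54; F_rep = 37·(0,1)/1² = (0.0000,37.0000)
F = F_att + ΣF_rep = (2.6600,31.9247)
Δp = p'−p = (0.2660,3.1925); α = Δx/Fx = (615/2312) / (3075/1156) = 1/10
check: Δy/Fy = (1992869/624240) / (1992869/62424) = 1/10 ✓

α = 1/10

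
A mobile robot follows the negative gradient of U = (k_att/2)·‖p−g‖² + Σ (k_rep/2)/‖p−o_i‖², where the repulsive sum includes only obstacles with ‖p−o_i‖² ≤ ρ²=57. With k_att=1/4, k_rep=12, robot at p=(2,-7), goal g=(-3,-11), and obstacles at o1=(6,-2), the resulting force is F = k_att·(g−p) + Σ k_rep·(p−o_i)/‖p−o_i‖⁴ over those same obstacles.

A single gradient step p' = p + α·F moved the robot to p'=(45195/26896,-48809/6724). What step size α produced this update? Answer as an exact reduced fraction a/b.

α = 1/4

F_att = 1/4·(g−p) = 1/4·(-5,-4) = (-1.2500,-1.0000)
o1: d²=41 ≤ ρ²=57; F_rep = 12·(-4,-5)/41² = (-0.0286,-0.0357)
F = F_att + ΣF_rep = (-1.2786,-1.0357)
Δp = p'−p = (-0.3196,-0.2589); α = Δx/Fx = (-8597/26896) / (-8597/6724) = 1/4
check: Δy/Fy = (-1741/6724) / (-1741/1681) = 1/4 ✓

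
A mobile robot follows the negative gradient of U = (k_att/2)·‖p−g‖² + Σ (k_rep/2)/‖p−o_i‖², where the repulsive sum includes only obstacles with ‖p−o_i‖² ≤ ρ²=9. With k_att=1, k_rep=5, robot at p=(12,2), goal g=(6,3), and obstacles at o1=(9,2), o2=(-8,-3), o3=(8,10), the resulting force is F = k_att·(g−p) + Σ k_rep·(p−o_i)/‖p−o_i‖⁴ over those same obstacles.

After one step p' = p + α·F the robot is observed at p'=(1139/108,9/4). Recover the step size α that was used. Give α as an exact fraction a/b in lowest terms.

α = 1/4

F_att = 1·(g−p) = 1·(-6,1) = (-6.0000,1.0000)
o1: d²=9 ≤ ρ²=9; F_rep = 5·(3,0)/9² = (0.1852,0.0000)
o2: d²=425 > ρ²=9 → inactive
o3: d²=80 > ρ²=9 → inactive
F = F_att + ΣF_rep = (-5.8148,1.0000)
Δp = p'−p = (-1.4537,0.2500); α = Δx/Fx = (-157/108) / (-157/27) = 1/4
check: Δy/Fy = (1/4) / (1) = 1/4 ✓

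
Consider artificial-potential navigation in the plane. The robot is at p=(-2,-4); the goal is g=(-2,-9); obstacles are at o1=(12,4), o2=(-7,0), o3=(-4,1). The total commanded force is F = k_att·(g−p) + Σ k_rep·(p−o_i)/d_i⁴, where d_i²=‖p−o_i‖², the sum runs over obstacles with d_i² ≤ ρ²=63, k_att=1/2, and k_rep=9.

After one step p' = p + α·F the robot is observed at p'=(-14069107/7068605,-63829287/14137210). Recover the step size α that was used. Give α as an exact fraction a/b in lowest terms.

α = 1/5

F_att = 1/2·(g−p) = 1/2·(0,-5) = (0.0000,-2.5000)
o1: d²=260 > ρ²=63 → inactive
o2: d²=41 ≤ ρ²=63; F_rep = 9·(5,-4)/41² = (0.0268,-0.0214)
o3: d²=29 ≤ ρ²=63; F_rep = 9·(2,-5)/29² = (0.0214,-0.0535)
F = F_att + ΣF_rep = (0.0482,-2.5749)
Δp = p'−p = (0.0096,-0.5150); α = Δx/Fx = (68103/7068605) / (68103/1413721) = 1/5
check: Δy/Fy = (-7280447/14137210) / (-7280447/2827442) = 1/5 ✓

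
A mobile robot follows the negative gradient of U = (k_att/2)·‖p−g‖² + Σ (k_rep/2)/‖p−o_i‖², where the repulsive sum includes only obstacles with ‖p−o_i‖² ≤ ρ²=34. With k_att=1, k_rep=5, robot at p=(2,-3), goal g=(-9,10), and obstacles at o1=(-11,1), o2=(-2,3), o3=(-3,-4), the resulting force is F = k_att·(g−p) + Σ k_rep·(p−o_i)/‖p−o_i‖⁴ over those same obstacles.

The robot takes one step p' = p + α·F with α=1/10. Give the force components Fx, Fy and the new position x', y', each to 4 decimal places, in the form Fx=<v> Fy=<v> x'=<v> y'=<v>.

Fx=-10.9630 Fy=13.0074 x'=0.9037 y'=-1.6993

F_att = 1·(g−p) = 1·(-11,13) = (-11.0000,13.0000)
o1: d²=185 > ρ²=34 → inactive
o2: d²=52 > ρ²=34 → inactive
o3: d²=26 ≤ ρ²=34; F_rep = 5·(5,1)/26² = (0.0370,0.0074)
F = F_att + ΣF_rep = (-10.9630,13.0074)
p' = p + 1/10·F = (0.9037,-1.6993)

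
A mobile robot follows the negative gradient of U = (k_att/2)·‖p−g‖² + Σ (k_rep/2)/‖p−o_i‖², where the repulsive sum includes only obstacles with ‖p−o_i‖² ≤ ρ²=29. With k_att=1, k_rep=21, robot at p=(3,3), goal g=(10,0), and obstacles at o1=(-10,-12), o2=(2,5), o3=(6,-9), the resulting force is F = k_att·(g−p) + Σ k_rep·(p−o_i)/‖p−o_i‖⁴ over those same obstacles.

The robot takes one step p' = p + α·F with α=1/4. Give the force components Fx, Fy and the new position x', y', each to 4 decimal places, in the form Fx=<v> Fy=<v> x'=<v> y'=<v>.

F_att = 1·(g−p) = 1·(7,-3) = (7.0000,-3.0000)
o1: d²=394 > ρ²=29 → inactive
o2: d²=5 ≤ ρ²=29; F_rep = 21·(1,-2)/5² = (0.8400,-1.6800)
o3: d²=153 > ρ²=29 → inactive
F = F_att + ΣF_rep = (7.8400,-4.6800)
p' = p + 1/4·F = (4.9600,1.8300)

Fx=7.8400 Fy=-4.6800 x'=4.9600 y'=1.8300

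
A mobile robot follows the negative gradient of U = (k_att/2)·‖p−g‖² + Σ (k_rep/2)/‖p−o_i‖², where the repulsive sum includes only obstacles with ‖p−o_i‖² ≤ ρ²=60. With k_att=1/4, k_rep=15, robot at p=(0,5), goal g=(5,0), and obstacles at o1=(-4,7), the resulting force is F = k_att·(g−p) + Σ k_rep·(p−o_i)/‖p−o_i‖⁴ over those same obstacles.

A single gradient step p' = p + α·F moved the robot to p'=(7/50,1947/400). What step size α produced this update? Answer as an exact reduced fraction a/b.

α = 1/10

F_att = 1/4·(g−p) = 1/4·(5,-5) = (1.2500,-1.2500)
o1: d²=20 ≤ ρ²=60; F_rep = 15·(4,-2)/20² = (0.1500,-0.0750)
F = F_att + ΣF_rep = (1.4000,-1.3250)
Δp = p'−p = (0.1400,-0.1325); α = Δx/Fx = (7/50) / (7/5) = 1/10
check: Δy/Fy = (-53/400) / (-53/40) = 1/10 ✓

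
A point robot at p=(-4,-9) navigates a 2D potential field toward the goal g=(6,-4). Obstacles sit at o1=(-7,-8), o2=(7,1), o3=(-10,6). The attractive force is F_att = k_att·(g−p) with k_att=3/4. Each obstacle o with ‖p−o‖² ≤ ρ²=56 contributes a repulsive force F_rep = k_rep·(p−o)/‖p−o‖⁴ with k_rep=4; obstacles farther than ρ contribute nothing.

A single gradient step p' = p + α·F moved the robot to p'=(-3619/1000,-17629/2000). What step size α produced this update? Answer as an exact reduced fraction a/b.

α = 1/20

F_att = 3/4·(g−p) = 3/4·(10,5) = (7.5000,3.7500)
o1: d²=10 ≤ ρ²=56; F_rep = 4·(3,-1)/10² = (0.1200,-0.0400)
o2: d²=221 > ρ²=56 → inactive
o3: d²=261 > ρ²=56 → inactive
F = F_att + ΣF_rep = (7.6200,3.7100)
Δp = p'−p = (0.3810,0.1855); α = Δx/Fx = (381/1000) / (381/50) = 1/20
check: Δy/Fy = (371/2000) / (371/100) = 1/20 ✓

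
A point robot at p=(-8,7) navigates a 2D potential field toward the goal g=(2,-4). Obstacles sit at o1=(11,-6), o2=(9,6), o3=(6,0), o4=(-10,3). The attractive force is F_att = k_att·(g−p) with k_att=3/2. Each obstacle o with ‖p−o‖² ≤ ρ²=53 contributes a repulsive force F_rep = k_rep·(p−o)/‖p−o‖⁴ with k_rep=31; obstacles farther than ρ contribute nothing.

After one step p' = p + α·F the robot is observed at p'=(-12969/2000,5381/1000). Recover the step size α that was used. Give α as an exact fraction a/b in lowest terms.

F_att = 3/2·(g−p) = 3/2·(10,-11) = (15.0000,-16.5000)
o1: d²=530 > ρ²=53 → inactive
o2: d²=290 > ρ²=53 → inactive
o3: d²=245 > ρ²=53 → inactive
o4: d²=20 ≤ ρ²=53; F_rep = 31·(2,4)/20² = (0.1550,0.3100)
F = F_att + ΣF_rep = (15.1550,-16.1900)
Δp = p'−p = (1.5155,-1.6190); α = Δx/Fx = (3031/2000) / (3031/200) = 1/10
check: Δy/Fy = (-1619/1000) / (-1619/100) = 1/10 ✓

α = 1/10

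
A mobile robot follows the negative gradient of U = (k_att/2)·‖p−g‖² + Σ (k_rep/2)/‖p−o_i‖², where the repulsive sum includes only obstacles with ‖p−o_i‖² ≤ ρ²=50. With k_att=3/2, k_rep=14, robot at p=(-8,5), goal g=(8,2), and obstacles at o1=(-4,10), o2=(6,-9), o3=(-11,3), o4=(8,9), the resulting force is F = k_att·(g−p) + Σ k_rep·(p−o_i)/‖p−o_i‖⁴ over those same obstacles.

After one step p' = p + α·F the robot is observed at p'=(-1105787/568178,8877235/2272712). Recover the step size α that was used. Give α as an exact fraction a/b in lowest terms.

F_att = 3/2·(g−p) = 3/2·(16,-3) = (24.0000,-4.5000)
o1: d²=41 ≤ ρ²=50; F_rep = 14·(-4,-5)/41² = (-0.0333,-0.0416)
o2: d²=392 > ρ²=50 → inactive
o3: d²=13 ≤ ρ²=50; F_rep = 14·(3,2)/13² = (0.2485,0.1657)
o4: d²=272 > ρ²=50 → inactive
F = F_att + ΣF_rep = (24.2152,-4.3760)
Δp = p'−p = (6.0538,-1.0940); α = Δx/Fx = (3439637/568178) / (6879274/284089) = 1/4
check: Δy/Fy = (-2486325/2272712) / (-2486325/568178) = 1/4 ✓

α = 1/4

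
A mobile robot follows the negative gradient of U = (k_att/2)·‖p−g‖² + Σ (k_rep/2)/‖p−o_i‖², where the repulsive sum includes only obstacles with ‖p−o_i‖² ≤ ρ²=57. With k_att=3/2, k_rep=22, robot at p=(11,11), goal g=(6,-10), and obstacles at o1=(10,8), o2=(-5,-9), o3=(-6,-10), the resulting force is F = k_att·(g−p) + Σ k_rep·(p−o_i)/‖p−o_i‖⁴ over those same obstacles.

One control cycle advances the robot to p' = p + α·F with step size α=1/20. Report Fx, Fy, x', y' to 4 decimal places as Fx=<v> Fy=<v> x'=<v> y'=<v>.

Fx=-7.2800 Fy=-30.8400 x'=10.6360 y'=9.4580

F_att = 3/2·(g−p) = 3/2·(-5,-21) = (-7.5000,-31.5000)
o1: d²=10 ≤ ρ²=57; F_rep = 22·(1,3)/10² = (0.2200,0.6600)
o2: d²=656 > ρ²=57 → inactive
o3: d²=730 > ρ²=57 → inactive
F = F_att + ΣF_rep = (-7.2800,-30.8400)
p' = p + 1/20·F = (10.6360,9.4580)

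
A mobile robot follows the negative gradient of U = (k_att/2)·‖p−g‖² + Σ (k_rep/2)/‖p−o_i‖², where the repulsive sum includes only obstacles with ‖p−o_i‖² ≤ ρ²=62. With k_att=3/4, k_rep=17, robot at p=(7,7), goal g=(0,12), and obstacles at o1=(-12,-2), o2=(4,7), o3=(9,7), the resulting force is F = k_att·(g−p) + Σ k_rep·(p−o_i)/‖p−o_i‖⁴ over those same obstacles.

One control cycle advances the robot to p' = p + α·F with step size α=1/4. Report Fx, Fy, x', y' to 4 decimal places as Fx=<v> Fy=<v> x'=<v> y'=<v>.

F_att = 3/4·(g−p) = 3/4·(-7,5) = (-5.2500,3.7500)
o1: d²=442 > ρ²=62 → inactive
o2: d²=9 ≤ ρ²=62; F_rep = 17·(3,0)/9² = (0.6296,0.0000)
o3: d²=4 ≤ ρ²=62; F_rep = 17·(-2,0)/4² = (-2.1250,0.0000)
F = F_att + ΣF_rep = (-6.7454,3.7500)
p' = p + 1/4·F = (5.3137,7.9375)

Fx=-6.7454 Fy=3.7500 x'=5.3137 y'=7.9375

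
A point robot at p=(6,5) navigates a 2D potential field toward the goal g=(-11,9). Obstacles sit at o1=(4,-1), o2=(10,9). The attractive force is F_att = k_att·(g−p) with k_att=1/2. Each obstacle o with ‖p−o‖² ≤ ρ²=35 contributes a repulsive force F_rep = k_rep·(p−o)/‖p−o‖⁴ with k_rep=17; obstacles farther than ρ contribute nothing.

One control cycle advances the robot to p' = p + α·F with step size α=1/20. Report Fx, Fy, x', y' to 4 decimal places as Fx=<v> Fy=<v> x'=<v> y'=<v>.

F_att = 1/2·(g−p) = 1/2·(-17,4) = (-8.5000,2.0000)
o1: d²=40 > ρ²=35 → inactive
o2: d²=32 ≤ ρ²=35; F_rep = 17·(-4,-4)/32² = (-0.0664,-0.0664)
F = F_att + ΣF_rep = (-8.5664,1.9336)
p' = p + 1/20·F = (5.5717,5.0967)

Fx=-8.5664 Fy=1.9336 x'=5.5717 y'=5.0967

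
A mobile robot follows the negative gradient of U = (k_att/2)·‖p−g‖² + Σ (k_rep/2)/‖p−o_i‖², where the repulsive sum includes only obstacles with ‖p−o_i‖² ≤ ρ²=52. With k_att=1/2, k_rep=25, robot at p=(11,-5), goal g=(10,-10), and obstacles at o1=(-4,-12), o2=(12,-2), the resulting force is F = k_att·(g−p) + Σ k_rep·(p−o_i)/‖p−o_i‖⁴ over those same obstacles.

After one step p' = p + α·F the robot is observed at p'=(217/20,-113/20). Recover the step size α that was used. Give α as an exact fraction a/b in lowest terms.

F_att = 1/2·(g−p) = 1/2·(-1,-5) = (-0.5000,-2.5000)
o1: d²=274 > ρ²=52 → inactive
o2: d²=10 ≤ ρ²=52; F_rep = 25·(-1,-3)/10² = (-0.2500,-0.7500)
F = F_att + ΣF_rep = (-0.7500,-3.2500)
Δp = p'−p = (-0.1500,-0.6500); α = Δx/Fx = (-3/20) / (-3/4) = 1/5
check: Δy/Fy = (-13/20) / (-13/4) = 1/5 ✓

α = 1/5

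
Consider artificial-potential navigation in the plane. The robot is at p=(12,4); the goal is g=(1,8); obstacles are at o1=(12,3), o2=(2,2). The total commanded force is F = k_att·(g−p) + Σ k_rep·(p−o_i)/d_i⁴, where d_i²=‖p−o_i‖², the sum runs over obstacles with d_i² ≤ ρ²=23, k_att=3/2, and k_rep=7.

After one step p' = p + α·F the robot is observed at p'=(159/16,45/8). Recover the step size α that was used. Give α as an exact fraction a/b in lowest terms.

α = 1/8

F_att = 3/2·(g−p) = 3/2·(-11,4) = (-16.5000,6.0000)
o1: d²=1 ≤ ρ²=23; F_rep = 7·(0,1)/1² = (0.0000,7.0000)
o2: d²=104 > ρ²=23 → inactive
F = F_att + ΣF_rep = (-16.5000,13.0000)
Δp = p'−p = (-2.0625,1.6250); α = Δx/Fx = (-33/16) / (-33/2) = 1/8
check: Δy/Fy = (13/8) / (13) = 1/8 ✓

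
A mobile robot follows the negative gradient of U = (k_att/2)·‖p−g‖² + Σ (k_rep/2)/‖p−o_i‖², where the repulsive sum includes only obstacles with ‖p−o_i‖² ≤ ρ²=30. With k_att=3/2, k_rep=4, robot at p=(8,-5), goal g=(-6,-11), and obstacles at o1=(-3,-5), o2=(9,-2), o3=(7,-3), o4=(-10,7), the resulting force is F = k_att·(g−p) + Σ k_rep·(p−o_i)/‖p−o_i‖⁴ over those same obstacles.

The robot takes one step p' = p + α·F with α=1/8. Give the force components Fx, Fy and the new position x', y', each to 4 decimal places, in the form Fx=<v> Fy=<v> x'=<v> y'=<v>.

F_att = 3/2·(g−p) = 3/2·(-14,-6) = (-21.0000,-9.0000)
o1: d²=121 > ρ²=30 → inactive
o2: d²=10 ≤ ρ²=30; F_rep = 4·(-1,-3)/10² = (-0.0400,-0.1200)
o3: d²=5 ≤ ρ²=30; F_rep = 4·(1,-2)/5² = (0.1600,-0.3200)
o4: d²=468 > ρ²=30 → inactive
F = F_att + ΣF_rep = (-20.8800,-9.4400)
p' = p + 1/8·F = (5.3900,-6.1800)

Fx=-20.8800 Fy=-9.4400 x'=5.3900 y'=-6.1800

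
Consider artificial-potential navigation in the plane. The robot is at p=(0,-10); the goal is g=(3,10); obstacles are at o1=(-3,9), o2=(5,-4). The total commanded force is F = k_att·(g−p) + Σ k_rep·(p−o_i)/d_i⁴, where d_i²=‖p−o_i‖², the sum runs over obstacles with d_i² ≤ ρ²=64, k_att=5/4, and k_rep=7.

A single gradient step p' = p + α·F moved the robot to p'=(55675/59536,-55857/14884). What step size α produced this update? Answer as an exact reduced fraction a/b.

α = 1/4

F_att = 5/4·(g−p) = 5/4·(3,20) = (3.7500,25.0000)
o1: d²=370 > ρ²=64 → inactive
o2: d²=61 ≤ ρ²=64; F_rep = 7·(-5,-6)/61² = (-0.0094,-0.0113)
F = F_att + ΣF_rep = (3.7406,24.9887)
Δp = p'−p = (0.9351,6.2472); α = Δx/Fx = (55675/59536) / (55675/14884) = 1/4
check: Δy/Fy = (92983/14884) / (92983/3721) = 1/4 ✓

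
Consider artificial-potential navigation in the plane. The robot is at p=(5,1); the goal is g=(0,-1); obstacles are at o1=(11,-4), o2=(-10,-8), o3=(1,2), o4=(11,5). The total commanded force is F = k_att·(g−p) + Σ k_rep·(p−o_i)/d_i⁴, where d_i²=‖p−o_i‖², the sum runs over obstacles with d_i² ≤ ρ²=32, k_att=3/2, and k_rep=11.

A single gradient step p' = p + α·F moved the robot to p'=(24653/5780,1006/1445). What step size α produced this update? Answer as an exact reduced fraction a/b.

F_att = 3/2·(g−p) = 3/2·(-5,-2) = (-7.5000,-3.0000)
o1: d²=61 > ρ²=32 → inactive
o2: d²=306 > ρ²=32 → inactive
o3: d²=17 ≤ ρ²=32; F_rep = 11·(4,-1)/17² = (0.1522,-0.0381)
o4: d²=52 > ρ²=32 → inactive
F = F_att + ΣF_rep = (-7.3478,-3.0381)
Δp = p'−p = (-0.7348,-0.3038); α = Δx/Fx = (-4247/5780) / (-4247/578) = 1/10
check: Δy/Fy = (-439/1445) / (-878/289) = 1/10 ✓

α = 1/10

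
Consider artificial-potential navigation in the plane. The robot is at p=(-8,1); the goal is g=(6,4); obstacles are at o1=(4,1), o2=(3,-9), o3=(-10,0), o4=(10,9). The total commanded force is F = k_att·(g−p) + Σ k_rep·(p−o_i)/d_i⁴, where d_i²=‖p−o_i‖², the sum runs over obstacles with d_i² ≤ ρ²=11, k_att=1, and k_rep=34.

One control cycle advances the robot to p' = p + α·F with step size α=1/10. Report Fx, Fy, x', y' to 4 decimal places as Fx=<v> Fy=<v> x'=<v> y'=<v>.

F_att = 1·(g−p) = 1·(14,3) = (14.0000,3.0000)
o1: d²=144 > ρ²=11 → inactive
o2: d²=221 > ρ²=11 → inactive
o3: d²=5 ≤ ρ²=11; F_rep = 34·(2,1)/5² = (2.7200,1.3600)
o4: d²=388 > ρ²=11 → inactive
F = F_att + ΣF_rep = (16.7200,4.3600)
p' = p + 1/10·F = (-6.3280,1.4360)

Fx=16.7200 Fy=4.3600 x'=-6.3280 y'=1.4360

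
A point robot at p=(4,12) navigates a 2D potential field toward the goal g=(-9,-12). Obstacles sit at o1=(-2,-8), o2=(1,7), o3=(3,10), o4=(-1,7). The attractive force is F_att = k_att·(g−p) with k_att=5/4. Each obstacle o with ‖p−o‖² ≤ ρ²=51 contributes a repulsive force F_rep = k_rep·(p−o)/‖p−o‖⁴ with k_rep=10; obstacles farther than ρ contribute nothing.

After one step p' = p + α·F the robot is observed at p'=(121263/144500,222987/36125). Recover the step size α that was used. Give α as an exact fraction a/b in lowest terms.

α = 1/5

F_att = 5/4·(g−p) = 5/4·(-13,-24) = (-16.2500,-30.0000)
o1: d²=436 > ρ²=51 → inactive
o2: d²=34 ≤ ρ²=51; F_rep = 10·(3,5)/34² = (0.0260,0.0433)
o3: d²=5 ≤ ρ²=51; F_rep = 10·(1,2)/5² = (0.4000,0.8000)
o4: d²=50 ≤ ρ²=51; F_rep = 10·(5,5)/50² = (0.0200,0.0200)
F = F_att + ΣF_rep = (-15.8040,-29.1367)
Δp = p'−p = (-3.1608,-5.8273); α = Δx/Fx = (-456737/144500) / (-456737/28900) = 1/5
check: Δy/Fy = (-210513/36125) / (-210513/7225) = 1/5 ✓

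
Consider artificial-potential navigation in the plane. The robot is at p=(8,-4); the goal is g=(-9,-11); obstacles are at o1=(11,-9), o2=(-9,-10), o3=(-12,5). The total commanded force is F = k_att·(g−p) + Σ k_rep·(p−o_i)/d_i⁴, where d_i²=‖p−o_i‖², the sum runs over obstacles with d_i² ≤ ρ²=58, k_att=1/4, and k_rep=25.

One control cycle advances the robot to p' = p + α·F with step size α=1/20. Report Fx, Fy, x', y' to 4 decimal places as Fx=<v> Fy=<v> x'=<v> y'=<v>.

Fx=-4.3149 Fy=-1.6419 x'=7.7843 y'=-4.0821

F_att = 1/4·(g−p) = 1/4·(-17,-7) = (-4.2500,-1.7500)
o1: d²=34 ≤ ρ²=58; F_rep = 25·(-3,5)/34² = (-0.0649,0.1081)
o2: d²=325 > ρ²=58 → inactive
o3: d²=481 > ρ²=58 → inactive
F = F_att + ΣF_rep = (-4.3149,-1.6419)
p' = p + 1/20·F = (7.7843,-4.0821)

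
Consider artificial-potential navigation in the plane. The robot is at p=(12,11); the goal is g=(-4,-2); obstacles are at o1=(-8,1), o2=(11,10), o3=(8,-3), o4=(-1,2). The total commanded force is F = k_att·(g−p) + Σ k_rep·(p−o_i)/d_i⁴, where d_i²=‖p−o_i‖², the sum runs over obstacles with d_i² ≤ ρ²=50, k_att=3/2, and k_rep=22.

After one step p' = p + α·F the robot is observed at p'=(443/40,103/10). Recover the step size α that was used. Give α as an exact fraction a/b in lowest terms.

α = 1/20

F_att = 3/2·(g−p) = 3/2·(-16,-13) = (-24.0000,-19.5000)
o1: d²=500 > ρ²=50 → inactive
o2: d²=2 ≤ ρ²=50; F_rep = 22·(1,1)/2² = (5.5000,5.5000)
o3: d²=212 > ρ²=50 → inactive
o4: d²=250 > ρ²=50 → inactive
F = F_att + ΣF_rep = (-18.5000,-14.0000)
Δp = p'−p = (-0.9250,-0.7000); α = Δx/Fx = (-37/40) / (-37/2) = 1/20
check: Δy/Fy = (-7/10) / (-14) = 1/20 ✓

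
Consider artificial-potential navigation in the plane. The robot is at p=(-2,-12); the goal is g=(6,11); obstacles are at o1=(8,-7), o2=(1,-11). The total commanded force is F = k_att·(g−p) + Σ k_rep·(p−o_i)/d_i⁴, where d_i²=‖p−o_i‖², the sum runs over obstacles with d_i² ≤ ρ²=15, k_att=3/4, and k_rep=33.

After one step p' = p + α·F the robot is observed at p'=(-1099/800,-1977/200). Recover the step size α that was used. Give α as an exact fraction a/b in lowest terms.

F_att = 3/4·(g−p) = 3/4·(8,23) = (6.0000,17.2500)
o1: d²=125 > ρ²=15 → inactive
o2: d²=10 ≤ ρ²=15; F_rep = 33·(-3,-1)/10² = (-0.9900,-0.3300)
F = F_att + ΣF_rep = (5.0100,16.9200)
Δp = p'−p = (0.6262,2.1150); α = Δx/Fx = (501/800) / (501/100) = 1/8
check: Δy/Fy = (423/200) / (423/25) = 1/8 ✓

α = 1/8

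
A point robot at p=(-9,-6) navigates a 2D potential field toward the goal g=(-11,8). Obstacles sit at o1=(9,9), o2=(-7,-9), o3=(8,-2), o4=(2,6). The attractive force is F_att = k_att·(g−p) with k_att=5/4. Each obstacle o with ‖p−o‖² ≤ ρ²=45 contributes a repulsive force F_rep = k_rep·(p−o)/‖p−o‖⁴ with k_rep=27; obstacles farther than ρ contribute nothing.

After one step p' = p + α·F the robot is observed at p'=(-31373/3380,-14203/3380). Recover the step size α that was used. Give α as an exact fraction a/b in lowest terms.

F_att = 5/4·(g−p) = 5/4·(-2,14) = (-2.5000,17.5000)
o1: d²=549 > ρ²=45 → inactive
o2: d²=13 ≤ ρ²=45; F_rep = 27·(-2,3)/13² = (-0.3195,0.4793)
o3: d²=305 > ρ²=45 → inactive
o4: d²=265 > ρ²=45 → inactive
F = F_att + ΣF_rep = (-2.8195,17.9793)
Δp = p'−p = (-0.2820,1.7979); α = Δx/Fx = (-953/3380) / (-953/338) = 1/10
check: Δy/Fy = (6077/3380) / (6077/338) = 1/10 ✓

α = 1/10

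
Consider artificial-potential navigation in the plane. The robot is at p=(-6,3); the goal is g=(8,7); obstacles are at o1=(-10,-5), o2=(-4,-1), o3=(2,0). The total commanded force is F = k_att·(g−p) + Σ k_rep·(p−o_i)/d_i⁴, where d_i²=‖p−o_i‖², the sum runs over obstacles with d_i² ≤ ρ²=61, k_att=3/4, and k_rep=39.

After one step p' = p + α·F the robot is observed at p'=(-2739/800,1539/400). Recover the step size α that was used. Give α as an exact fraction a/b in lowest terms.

α = 1/4

F_att = 3/4·(g−p) = 3/4·(14,4) = (10.5000,3.0000)
o1: d²=80 > ρ²=61 → inactive
o2: d²=20 ≤ ρ²=61; F_rep = 39·(-2,4)/20² = (-0.1950,0.3900)
o3: d²=73 > ρ²=61 → inactive
F = F_att + ΣF_rep = (10.3050,3.3900)
Δp = p'−p = (2.5762,0.8475); α = Δx/Fx = (2061/800) / (2061/200) = 1/4
check: Δy/Fy = (339/400) / (339/100) = 1/4 ✓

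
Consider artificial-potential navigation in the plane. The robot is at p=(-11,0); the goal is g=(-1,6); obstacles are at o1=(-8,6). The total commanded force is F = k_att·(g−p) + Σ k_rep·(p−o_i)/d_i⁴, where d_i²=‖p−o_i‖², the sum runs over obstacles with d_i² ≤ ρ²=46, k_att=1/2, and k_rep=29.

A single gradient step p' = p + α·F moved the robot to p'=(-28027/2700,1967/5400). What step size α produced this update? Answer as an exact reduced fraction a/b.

α = 1/8

F_att = 1/2·(g−p) = 1/2·(10,6) = (5.0000,3.0000)
o1: d²=45 ≤ ρ²=46; F_rep = 29·(-3,-6)/45² = (-0.0430,-0.0859)
F = F_att + ΣF_rep = (4.9570,2.9141)
Δp = p'−p = (0.6196,0.3643); α = Δx/Fx = (1673/2700) / (3346/675) = 1/8
check: Δy/Fy = (1967/5400) / (1967/675) = 1/8 ✓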